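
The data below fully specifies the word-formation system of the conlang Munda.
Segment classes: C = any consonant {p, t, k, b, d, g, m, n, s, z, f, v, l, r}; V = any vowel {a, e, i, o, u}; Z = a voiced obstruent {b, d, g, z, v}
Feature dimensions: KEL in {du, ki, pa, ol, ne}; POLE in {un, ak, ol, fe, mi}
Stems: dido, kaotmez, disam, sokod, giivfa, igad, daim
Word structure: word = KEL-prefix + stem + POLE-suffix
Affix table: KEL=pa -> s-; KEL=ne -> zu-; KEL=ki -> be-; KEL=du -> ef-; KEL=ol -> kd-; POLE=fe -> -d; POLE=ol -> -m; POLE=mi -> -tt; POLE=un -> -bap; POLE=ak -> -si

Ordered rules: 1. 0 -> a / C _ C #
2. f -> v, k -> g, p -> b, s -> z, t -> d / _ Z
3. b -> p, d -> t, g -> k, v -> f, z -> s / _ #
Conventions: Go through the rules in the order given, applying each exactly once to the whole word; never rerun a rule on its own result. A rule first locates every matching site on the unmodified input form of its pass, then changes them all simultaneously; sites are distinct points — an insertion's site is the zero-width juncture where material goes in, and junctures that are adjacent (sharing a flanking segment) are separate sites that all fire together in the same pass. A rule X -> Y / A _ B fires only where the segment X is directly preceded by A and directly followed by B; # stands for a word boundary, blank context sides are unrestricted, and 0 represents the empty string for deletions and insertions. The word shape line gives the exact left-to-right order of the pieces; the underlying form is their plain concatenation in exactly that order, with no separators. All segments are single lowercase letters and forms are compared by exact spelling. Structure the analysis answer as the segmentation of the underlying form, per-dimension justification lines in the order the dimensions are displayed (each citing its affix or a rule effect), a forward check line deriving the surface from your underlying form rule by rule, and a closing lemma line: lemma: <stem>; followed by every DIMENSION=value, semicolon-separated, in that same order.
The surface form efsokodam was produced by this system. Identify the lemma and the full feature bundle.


underlying: ef-sokod-m
KEL=du - signalled by the affix ef-
POLE=ol - signalled by the affix -m
check: efsokodm -> efsokodam -> efsokodam -> efsokodam
lemma: sokod; KEL=du; POLE=ol


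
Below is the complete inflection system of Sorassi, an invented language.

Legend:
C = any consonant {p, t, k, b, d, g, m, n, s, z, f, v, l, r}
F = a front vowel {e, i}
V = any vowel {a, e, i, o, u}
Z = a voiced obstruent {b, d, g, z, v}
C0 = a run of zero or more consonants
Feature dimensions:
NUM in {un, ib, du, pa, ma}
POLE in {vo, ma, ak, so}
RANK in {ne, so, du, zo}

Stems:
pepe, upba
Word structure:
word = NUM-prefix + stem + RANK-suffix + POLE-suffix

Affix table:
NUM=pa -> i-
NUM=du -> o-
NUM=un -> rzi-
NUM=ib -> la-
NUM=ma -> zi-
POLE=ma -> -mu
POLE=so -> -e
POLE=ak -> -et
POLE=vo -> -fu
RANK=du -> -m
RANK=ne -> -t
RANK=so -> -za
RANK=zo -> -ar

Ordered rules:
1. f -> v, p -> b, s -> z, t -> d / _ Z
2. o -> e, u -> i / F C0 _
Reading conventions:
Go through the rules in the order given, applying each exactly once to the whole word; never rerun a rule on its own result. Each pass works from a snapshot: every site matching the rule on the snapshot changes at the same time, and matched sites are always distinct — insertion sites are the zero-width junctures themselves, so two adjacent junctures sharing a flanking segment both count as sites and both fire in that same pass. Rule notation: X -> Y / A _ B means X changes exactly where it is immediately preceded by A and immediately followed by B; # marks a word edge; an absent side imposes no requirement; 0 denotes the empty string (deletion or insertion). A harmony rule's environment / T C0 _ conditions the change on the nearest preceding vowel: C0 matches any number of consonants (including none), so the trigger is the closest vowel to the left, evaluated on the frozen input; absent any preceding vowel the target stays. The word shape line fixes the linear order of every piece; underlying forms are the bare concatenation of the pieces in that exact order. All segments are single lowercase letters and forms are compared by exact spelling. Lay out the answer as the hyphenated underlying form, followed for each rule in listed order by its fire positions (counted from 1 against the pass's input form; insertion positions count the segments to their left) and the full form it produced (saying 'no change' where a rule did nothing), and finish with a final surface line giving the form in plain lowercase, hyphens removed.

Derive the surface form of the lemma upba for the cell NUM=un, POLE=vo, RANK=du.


underlying: rzi-upba-m-fu
1. f -> v, p -> b, s -> z, t -> d / _ Z: fires at position(s) 5: rziubbamfu
2. o -> e, u -> i / F C0 _: fires at position(s) 4: rziibbamfu
surface: rziibbamfu


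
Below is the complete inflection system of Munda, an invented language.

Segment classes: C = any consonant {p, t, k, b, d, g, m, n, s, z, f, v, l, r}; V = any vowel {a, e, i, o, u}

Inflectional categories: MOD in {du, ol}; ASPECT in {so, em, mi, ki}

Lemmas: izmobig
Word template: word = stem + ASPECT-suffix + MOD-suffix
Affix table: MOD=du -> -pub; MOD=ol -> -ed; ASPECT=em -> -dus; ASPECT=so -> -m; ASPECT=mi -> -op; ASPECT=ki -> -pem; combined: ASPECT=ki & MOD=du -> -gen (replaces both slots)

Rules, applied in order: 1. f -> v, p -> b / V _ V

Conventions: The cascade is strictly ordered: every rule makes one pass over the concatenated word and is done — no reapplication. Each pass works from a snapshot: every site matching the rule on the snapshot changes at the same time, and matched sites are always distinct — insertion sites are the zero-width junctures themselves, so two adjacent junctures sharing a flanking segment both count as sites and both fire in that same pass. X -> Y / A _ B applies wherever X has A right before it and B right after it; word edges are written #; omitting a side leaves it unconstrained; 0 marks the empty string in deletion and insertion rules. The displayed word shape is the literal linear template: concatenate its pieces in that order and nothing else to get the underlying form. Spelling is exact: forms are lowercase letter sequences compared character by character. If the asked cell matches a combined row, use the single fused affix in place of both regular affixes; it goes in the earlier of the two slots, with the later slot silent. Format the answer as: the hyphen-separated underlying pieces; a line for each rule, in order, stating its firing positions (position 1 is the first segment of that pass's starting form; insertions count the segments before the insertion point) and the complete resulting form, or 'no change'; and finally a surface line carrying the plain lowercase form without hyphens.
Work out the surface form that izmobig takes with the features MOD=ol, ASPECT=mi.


underlying: izmobig-op-ed
1. f -> v, p -> b / V _ V: fires at position(s) 9: izmobigobed
surface: izmobigobed


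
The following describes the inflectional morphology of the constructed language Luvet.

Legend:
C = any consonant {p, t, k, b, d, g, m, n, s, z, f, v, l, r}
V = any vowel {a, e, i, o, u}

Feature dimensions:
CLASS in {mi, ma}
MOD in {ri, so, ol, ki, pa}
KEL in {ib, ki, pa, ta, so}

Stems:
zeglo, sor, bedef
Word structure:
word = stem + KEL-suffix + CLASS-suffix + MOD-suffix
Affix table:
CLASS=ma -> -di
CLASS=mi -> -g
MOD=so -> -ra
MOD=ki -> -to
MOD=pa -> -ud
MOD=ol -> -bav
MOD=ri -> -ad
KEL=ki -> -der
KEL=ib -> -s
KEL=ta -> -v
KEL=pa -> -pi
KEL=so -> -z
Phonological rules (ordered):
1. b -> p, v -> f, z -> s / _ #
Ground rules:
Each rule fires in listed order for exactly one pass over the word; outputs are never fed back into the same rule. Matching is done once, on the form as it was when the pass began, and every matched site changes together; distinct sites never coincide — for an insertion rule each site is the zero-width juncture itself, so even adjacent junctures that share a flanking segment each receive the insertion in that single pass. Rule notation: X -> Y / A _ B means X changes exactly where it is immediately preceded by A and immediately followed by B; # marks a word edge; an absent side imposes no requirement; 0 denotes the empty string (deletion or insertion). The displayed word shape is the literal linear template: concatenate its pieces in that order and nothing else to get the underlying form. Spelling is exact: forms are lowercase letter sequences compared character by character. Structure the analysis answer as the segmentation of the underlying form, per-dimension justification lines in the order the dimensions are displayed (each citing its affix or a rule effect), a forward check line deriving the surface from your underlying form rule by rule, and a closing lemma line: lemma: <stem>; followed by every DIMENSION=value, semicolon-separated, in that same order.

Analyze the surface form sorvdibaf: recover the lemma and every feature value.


underlying: sor-v-di-bav
CLASS=ma - signalled by the affix -di
MOD=ol - signalled by the affix -bav
KEL=ta - signalled by the affix -v
check: sorvdibav -> sorvdibaf
lemma: sor; CLASS=ma; MOD=ol; KEL=ta


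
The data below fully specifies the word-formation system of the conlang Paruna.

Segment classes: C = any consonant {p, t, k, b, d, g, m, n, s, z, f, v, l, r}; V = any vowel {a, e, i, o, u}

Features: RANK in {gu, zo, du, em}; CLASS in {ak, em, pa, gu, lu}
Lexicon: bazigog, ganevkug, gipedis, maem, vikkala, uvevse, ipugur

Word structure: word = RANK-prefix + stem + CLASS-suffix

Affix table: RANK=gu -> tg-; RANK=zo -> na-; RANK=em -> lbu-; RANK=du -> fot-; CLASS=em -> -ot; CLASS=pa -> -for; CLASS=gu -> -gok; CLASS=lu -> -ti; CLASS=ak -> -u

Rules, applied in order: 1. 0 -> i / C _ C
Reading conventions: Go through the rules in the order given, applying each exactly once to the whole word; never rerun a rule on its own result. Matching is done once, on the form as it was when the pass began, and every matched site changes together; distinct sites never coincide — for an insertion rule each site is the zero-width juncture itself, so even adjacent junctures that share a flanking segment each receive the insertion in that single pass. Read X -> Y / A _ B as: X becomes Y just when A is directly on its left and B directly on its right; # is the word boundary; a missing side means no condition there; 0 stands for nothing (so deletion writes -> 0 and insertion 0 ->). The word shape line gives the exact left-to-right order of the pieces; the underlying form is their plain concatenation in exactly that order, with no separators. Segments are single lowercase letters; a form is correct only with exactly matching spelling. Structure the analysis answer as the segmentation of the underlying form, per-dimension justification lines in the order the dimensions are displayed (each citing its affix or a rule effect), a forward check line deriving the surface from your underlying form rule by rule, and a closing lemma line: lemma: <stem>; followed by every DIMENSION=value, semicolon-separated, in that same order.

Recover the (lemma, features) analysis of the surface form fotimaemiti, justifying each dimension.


underlying: fot-maem-ti
RANK=du - signalled by the affix fot-
CLASS=lu - signalled by the affix -ti
check: fotmaemti -> fotimaemiti
lemma: maem; RANK=du; CLASS=lu


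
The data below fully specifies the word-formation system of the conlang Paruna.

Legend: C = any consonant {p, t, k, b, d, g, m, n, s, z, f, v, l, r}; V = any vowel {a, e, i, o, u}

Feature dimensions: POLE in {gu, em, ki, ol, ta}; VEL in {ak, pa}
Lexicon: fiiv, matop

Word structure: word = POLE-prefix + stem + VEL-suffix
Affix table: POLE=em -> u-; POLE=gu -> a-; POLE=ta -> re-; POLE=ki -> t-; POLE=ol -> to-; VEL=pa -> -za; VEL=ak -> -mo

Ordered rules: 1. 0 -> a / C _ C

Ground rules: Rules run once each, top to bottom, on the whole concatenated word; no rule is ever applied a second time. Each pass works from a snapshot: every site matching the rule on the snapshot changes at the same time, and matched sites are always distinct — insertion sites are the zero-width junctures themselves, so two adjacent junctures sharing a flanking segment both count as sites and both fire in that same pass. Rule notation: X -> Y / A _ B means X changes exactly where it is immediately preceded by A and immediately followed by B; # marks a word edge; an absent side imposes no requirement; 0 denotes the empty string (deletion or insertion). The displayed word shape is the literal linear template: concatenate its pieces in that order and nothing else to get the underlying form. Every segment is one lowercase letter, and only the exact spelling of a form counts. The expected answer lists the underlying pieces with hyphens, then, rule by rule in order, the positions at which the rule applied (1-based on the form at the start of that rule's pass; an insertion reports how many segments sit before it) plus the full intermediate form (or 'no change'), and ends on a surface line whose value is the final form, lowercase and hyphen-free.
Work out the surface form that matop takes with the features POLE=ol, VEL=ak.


underlying: to-matop-mo
1. 0 -> a / C _ C: inserts after position(s) 7: tomatopamo
surface: tomatopamo


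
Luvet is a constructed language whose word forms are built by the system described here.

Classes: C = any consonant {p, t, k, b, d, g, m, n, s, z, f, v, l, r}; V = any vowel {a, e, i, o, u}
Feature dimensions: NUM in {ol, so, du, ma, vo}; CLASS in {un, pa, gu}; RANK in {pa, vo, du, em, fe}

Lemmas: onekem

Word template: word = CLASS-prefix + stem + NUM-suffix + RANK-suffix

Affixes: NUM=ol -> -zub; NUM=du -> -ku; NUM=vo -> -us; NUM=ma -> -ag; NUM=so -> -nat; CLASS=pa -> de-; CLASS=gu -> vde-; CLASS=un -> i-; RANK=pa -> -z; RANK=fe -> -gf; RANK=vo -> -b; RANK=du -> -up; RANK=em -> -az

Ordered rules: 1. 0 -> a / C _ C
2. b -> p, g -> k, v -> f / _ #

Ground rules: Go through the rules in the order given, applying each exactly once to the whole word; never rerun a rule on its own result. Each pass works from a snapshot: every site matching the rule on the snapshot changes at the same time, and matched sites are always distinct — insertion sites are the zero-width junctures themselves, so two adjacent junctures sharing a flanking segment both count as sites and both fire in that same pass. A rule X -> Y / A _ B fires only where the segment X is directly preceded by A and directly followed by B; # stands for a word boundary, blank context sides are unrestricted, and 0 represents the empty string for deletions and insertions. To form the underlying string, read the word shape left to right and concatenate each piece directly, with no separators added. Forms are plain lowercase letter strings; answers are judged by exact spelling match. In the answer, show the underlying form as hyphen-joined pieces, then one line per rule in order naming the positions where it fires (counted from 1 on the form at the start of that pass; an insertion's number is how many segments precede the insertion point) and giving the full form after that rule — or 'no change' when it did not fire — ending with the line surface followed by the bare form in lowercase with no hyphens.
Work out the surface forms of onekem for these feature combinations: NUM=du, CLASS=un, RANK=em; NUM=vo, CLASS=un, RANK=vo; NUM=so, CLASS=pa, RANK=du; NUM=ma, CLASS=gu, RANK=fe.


cell NUM=du, CLASS=un, RANK=em:
underlying: i-onekem-ku-az
1. 0 -> a / C _ C: inserts after position(s) 7: ionekemakuaz
2. b -> p, g -> k, v -> f / _ #: no change
surface: ionekemakuaz

cell NUM=vo, CLASS=un, RANK=vo:
underlying: i-onekem-us-b
1. 0 -> a / C _ C: inserts after position(s) 9: ionekemusab
2. b -> p, g -> k, v -> f / _ #: fires at position(s) 11: ionekemusap
surface: ionekemusap

cell NUM=so, CLASS=pa, RANK=du:
underlying: de-onekem-nat-up
1. 0 -> a / C _ C: inserts after position(s) 8: deonekemanatup
2. b -> p, g -> k, v -> f / _ #: no change
surface: deonekemanatup

cell NUM=ma, CLASS=gu, RANK=fe:
underlying: vde-onekem-ag-gf
1. 0 -> a / C _ C: inserts after position(s) 1, 11, 12: vadeonekemagagaf
2. b -> p, g -> k, v -> f / _ #: no change
surface: vadeonekemagagaf


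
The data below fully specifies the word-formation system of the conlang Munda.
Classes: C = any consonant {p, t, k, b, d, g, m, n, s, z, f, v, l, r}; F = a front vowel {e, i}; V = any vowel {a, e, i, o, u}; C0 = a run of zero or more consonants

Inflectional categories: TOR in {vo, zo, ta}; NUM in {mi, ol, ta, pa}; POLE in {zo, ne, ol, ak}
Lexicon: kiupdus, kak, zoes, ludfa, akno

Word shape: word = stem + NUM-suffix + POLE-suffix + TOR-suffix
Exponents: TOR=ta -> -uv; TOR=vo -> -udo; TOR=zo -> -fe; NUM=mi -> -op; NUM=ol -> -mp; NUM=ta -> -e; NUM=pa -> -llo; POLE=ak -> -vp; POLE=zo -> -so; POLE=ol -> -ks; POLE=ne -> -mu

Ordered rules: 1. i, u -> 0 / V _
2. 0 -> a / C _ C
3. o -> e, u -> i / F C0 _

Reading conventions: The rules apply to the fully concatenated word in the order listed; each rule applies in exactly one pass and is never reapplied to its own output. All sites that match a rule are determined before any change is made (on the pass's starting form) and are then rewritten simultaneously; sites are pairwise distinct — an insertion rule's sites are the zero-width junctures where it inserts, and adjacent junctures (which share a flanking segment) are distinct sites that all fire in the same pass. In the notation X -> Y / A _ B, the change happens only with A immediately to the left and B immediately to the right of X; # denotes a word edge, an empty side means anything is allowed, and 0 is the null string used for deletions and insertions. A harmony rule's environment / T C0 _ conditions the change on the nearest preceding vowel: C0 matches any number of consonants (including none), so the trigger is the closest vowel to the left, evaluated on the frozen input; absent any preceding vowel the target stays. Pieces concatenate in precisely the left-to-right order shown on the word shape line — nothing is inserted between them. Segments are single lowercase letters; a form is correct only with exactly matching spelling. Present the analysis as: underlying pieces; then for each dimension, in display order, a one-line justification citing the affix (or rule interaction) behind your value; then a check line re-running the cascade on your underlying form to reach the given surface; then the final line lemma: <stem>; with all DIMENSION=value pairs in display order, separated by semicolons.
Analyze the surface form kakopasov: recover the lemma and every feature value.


underlying: kak-op-so-uv
TOR=ta - signalled by the affix -uv
NUM=mi - signalled by the affix -op
POLE=zo - signalled by the affix -so
check: kakopsouv -> kakopsov -> kakopasov -> kakopasov
lemma: kak; TOR=ta; NUM=mi; POLE=zo


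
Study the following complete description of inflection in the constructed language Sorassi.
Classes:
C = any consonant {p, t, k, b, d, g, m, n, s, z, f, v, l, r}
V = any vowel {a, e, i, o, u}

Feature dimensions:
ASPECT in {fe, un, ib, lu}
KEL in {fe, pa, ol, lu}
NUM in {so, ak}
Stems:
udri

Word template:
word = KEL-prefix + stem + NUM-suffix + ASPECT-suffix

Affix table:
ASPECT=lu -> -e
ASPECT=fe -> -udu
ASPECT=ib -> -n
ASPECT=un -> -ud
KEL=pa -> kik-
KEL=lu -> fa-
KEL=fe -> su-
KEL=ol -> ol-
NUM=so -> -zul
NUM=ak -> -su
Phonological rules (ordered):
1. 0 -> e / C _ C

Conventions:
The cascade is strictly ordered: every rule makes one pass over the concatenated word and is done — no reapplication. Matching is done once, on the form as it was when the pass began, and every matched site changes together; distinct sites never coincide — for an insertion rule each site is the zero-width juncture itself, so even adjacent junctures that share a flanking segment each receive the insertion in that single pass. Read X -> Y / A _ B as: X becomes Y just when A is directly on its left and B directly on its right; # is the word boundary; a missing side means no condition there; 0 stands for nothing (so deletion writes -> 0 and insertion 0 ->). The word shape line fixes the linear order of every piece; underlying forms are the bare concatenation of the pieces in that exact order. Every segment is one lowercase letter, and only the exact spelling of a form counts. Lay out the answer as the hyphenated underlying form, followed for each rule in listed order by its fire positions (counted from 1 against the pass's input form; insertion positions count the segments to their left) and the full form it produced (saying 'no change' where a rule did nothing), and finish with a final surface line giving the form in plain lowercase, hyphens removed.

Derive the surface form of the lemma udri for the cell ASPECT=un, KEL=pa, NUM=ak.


underlying: kik-udri-su-ud
1. 0 -> e / C _ C: inserts after position(s) 5: kikuderisuud
surface: kikuderisuud


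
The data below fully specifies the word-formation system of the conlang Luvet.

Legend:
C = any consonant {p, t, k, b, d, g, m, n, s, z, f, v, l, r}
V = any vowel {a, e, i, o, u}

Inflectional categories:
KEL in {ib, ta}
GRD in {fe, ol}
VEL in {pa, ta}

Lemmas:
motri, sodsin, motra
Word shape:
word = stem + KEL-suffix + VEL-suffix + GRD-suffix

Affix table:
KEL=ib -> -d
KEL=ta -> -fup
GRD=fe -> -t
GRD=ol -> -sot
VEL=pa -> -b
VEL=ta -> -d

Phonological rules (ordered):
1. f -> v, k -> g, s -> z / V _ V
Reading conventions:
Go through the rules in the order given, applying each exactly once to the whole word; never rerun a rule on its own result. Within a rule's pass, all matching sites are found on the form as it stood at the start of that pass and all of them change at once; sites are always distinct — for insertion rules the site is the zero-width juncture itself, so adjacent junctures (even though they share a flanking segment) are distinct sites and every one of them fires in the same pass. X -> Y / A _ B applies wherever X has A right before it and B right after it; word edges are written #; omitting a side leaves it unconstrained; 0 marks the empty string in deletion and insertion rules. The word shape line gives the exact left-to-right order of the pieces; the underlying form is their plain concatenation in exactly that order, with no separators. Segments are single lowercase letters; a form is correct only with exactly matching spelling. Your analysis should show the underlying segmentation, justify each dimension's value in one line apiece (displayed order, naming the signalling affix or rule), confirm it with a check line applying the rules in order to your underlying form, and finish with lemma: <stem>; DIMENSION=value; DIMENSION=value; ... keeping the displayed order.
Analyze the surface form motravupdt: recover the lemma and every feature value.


underlying: motra-fup-d-t
KEL=ta - signalled by the affix -fup
GRD=fe - signalled by the affix -t
VEL=ta - signalled by the affix -d
check: motrafupdt -> motravupdt
lemma: motra; KEL=ta; GRD=fe; VEL=ta


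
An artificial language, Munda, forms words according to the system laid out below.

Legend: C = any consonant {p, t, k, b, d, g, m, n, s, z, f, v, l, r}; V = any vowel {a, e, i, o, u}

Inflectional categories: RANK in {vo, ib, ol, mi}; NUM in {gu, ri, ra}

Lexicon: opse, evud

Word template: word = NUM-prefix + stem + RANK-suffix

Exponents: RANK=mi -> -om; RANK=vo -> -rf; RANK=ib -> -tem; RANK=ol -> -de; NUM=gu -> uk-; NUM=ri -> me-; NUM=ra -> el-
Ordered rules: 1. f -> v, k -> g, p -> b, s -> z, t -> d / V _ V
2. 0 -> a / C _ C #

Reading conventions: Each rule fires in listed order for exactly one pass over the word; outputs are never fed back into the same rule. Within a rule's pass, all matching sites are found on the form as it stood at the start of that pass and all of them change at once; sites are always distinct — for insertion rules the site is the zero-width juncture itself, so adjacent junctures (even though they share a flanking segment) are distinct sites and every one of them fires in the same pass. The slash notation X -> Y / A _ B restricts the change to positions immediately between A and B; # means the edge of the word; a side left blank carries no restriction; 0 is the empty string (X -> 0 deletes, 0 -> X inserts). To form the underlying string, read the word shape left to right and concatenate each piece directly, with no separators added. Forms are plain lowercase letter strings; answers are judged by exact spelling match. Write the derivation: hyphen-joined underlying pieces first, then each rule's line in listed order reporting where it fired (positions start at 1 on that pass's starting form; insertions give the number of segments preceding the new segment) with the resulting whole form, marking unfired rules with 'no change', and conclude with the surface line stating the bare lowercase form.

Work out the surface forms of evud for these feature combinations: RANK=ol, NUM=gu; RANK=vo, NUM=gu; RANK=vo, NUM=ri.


cell RANK=ol, NUM=gu:
underlying: uk-evud-de
1. f -> v, k -> g, p -> b, s -> z, t -> d / V _ V: fires at position(s) 2: ugevudde
2. 0 -> a / C _ C #: no change
surface: ugevudde

cell RANK=vo, NUM=gu:
underlying: uk-evud-rf
1. f -> v, k -> g, p -> b, s -> z, t -> d / V _ V: fires at position(s) 2: ugevudrf
2. 0 -> a / C _ C #: inserts after position(s) 7: ugevudraf
surface: ugevudraf

cell RANK=vo, NUM=ri:
underlying: me-evud-rf
1. f -> v, k -> g, p -> b, s -> z, t -> d / V _ V: no change
2. 0 -> a / C _ C #: inserts after position(s) 7: meevudraf
surface: meevudraf


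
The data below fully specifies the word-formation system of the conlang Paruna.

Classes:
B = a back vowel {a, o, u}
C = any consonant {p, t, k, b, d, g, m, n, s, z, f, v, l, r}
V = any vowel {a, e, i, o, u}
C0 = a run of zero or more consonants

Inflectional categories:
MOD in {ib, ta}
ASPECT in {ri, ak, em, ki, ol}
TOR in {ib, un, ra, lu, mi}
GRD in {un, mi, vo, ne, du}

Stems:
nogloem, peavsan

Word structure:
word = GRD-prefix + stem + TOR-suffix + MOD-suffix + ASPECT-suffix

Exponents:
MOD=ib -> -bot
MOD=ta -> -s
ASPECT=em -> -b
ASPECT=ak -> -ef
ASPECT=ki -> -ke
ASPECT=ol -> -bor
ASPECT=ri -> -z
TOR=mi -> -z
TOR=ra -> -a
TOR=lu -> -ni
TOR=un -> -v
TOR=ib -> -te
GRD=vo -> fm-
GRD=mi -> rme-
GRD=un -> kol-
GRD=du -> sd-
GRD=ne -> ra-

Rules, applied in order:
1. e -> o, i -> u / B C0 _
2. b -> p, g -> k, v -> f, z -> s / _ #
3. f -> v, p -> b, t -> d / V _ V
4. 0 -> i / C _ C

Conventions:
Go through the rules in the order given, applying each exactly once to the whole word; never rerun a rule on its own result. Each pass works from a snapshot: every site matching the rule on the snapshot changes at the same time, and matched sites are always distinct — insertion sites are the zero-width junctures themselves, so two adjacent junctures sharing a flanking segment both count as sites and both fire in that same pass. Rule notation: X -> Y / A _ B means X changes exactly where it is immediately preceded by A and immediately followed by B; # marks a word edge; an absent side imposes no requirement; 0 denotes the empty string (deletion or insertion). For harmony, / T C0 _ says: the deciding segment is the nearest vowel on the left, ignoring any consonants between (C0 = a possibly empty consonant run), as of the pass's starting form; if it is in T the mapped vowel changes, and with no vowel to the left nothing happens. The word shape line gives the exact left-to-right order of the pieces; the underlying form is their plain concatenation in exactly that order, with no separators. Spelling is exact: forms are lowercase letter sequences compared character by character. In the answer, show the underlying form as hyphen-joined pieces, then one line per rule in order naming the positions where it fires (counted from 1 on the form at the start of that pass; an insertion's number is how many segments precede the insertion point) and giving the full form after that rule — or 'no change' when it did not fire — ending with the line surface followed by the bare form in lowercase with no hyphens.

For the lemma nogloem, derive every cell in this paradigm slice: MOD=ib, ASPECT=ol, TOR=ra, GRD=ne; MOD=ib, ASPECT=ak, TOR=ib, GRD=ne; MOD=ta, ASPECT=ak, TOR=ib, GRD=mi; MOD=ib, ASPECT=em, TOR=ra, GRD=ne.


cell MOD=ib, ASPECT=ol, TOR=ra, GRD=ne:
underlying: ra-nogloem-a-bot-bor
1. e -> o, i -> u / B C0 _: fires at position(s) 8: ranogloomabotbor
2. b -> p, g -> k, v -> f, z -> s / _ #: no change
3. f -> v, p -> b, t -> d / V _ V: no change
4. 0 -> i / C _ C: inserts after position(s) 5, 13: ranogiloomabotibor
surface: ranogiloomabotibor

cell MOD=ib, ASPECT=ak, TOR=ib, GRD=ne:
underlying: ra-nogloem-te-bot-ef
1. e -> o, i -> u / B C0 _: fires at position(s) 8, 15: ranogloomtebotof
2. b -> p, g -> k, v -> f, z -> s / _ #: no change
3. f -> v, p -> b, t -> d / V _ V: fires at position(s) 14: ranogloomtebodof
4. 0 -> i / C _ C: inserts after position(s) 5, 9: ranogiloomitebodof
surface: ranogiloomitebodof

cell MOD=ta, ASPECT=ak, TOR=ib, GRD=mi:
underlying: rme-nogloem-te-s-ef
1. e -> o, i -> u / B C0 _: fires at position(s) 9: rmenogloomtesef
2. b -> p, g -> k, v -> f, z -> s / _ #: no change
3. f -> v, p -> b, t -> d / V _ V: no change
4. 0 -> i / C _ C: inserts after position(s) 1, 6, 10: rimenogiloomitesef
surface: rimenogiloomitesef

cell MOD=ib, ASPECT=em, TOR=ra, GRD=ne:
underlying: ra-nogloem-a-bot-b
1. e -> o, i -> u / B C0 _: fires at position(s) 8: ranogloomabotb
2. b -> p, g -> k, v -> f, z -> s / _ #: fires at position(s) 14: ranogloomabotp
3. f -> v, p -> b, t -> d / V _ V: no change
4. 0 -> i / C _ C: inserts after position(s) 5, 13: ranogiloomabotip
surface: ranogiloomabotip


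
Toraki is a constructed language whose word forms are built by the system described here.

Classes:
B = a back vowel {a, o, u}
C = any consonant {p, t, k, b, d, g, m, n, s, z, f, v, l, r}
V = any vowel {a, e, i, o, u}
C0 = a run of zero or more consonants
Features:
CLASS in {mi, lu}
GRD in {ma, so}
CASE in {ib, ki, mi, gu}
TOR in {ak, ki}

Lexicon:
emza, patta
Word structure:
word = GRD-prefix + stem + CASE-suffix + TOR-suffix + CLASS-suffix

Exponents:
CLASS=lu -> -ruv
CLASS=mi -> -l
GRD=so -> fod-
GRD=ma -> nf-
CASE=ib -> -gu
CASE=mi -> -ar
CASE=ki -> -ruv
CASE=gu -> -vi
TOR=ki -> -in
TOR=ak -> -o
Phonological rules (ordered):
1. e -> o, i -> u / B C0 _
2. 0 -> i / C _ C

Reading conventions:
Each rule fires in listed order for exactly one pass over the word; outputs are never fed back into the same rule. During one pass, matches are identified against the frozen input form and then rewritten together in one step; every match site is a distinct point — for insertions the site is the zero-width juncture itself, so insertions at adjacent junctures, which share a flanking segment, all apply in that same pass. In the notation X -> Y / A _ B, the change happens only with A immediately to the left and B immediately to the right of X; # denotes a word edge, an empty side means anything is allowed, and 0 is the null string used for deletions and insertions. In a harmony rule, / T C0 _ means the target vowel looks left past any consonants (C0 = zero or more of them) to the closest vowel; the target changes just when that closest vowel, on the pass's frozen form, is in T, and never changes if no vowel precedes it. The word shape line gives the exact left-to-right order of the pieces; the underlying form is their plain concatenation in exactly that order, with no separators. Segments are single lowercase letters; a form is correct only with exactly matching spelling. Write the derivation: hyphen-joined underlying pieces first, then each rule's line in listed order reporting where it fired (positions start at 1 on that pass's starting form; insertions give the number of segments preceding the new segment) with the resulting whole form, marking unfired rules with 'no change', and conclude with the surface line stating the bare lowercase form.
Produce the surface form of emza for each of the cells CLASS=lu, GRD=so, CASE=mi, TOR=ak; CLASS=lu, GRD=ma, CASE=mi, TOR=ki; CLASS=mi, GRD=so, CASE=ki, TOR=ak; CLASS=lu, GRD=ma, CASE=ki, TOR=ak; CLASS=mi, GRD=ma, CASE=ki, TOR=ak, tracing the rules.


cell CLASS=lu, GRD=so, CASE=mi, TOR=ak:
underlying: fod-emza-ar-o-ruv
1. e -> o, i -> u / B C0 _: fires at position(s) 4: fodomzaaroruv
2. 0 -> i / C _ C: inserts after position(s) 5: fodomizaaroruv
surface: fodomizaaroruv

cell CLASS=lu, GRD=ma, CASE=mi, TOR=ki:
underlying: nf-emza-ar-in-ruv
1. e -> o, i -> u / B C0 _: fires at position(s) 9: nfemzaarunruv
2. 0 -> i / C _ C: inserts after position(s) 1, 4, 10: nifemizaaruniruv
surface: nifemizaaruniruv

cell CLASS=mi, GRD=so, CASE=ki, TOR=ak:
underlying: fod-emza-ruv-o-l
1. e -> o, i -> u / B C0 _: fires at position(s) 4: fodomzaruvol
2. 0 -> i / C _ C: inserts after position(s) 5: fodomizaruvol
surface: fodomizaruvol

cell CLASS=lu, GRD=ma, CASE=ki, TOR=ak:
underlying: nf-emza-ruv-o-ruv
1. e -> o, i -> u / B C0 _: no change
2. 0 -> i / C _ C: inserts after position(s) 1, 4: nifemizaruvoruv
surface: nifemizaruvoruv

cell CLASS=mi, GRD=ma, CASE=ki, TOR=ak:
underlying: nf-emza-ruv-o-l
1. e -> o, i -> u / B C0 _: no change
2. 0 -> i / C _ C: inserts after position(s) 1, 4: nifemizaruvol
surface: nifemizaruvol


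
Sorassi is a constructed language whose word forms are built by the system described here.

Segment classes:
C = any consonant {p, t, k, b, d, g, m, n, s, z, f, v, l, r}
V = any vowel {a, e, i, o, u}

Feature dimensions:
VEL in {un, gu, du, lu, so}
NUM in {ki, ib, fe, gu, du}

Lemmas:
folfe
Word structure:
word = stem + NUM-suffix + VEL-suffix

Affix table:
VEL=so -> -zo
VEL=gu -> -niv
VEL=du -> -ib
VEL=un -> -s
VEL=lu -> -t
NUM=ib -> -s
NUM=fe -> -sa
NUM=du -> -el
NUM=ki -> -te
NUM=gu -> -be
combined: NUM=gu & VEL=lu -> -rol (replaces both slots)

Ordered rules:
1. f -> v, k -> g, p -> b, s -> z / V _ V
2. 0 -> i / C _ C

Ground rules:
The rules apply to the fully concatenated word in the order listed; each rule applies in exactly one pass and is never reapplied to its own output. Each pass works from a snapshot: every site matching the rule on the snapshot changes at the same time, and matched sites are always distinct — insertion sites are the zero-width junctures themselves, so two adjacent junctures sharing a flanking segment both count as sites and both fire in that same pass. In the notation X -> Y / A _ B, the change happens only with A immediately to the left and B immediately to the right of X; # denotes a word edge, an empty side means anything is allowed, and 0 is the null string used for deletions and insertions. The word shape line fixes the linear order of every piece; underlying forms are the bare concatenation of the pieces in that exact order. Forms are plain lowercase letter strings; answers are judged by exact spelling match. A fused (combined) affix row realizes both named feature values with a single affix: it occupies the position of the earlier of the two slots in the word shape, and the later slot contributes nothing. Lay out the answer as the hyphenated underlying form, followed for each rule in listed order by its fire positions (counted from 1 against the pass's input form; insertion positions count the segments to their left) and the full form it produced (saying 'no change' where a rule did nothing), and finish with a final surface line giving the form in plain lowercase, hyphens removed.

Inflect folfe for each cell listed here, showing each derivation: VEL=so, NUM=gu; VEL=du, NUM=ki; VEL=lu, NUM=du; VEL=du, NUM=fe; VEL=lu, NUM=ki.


cell VEL=so, NUM=gu:
underlying: folfe-be-zo
1. f -> v, k -> g, p -> b, s -> z / V _ V: no change
2. 0 -> i / C _ C: inserts after position(s) 3: folifebezo
surface: folifebezo

cell VEL=du, NUM=ki:
underlying: folfe-te-ib
1. f -> v, k -> g, p -> b, s -> z / V _ V: no change
2. 0 -> i / C _ C: inserts after position(s) 3: folifeteib
surface: folifeteib

cell VEL=lu, NUM=du:
underlying: folfe-el-t
1. f -> v, k -> g, p -> b, s -> z / V _ V: no change
2. 0 -> i / C _ C: inserts after position(s) 3, 7: folifeelit
surface: folifeelit

cell VEL=du, NUM=fe:
underlying: folfe-sa-ib
1. f -> v, k -> g, p -> b, s -> z / V _ V: fires at position(s) 6: folfezaib
2. 0 -> i / C _ C: inserts after position(s) 3: folifezaib
surface: folifezaib

cell VEL=lu, NUM=ki:
underlying: folfe-te-t
1. f -> v, k -> g, p -> b, s -> z / V _ V: no change
2. 0 -> i / C _ C: inserts after position(s) 3: folifetet
surface: folifetet


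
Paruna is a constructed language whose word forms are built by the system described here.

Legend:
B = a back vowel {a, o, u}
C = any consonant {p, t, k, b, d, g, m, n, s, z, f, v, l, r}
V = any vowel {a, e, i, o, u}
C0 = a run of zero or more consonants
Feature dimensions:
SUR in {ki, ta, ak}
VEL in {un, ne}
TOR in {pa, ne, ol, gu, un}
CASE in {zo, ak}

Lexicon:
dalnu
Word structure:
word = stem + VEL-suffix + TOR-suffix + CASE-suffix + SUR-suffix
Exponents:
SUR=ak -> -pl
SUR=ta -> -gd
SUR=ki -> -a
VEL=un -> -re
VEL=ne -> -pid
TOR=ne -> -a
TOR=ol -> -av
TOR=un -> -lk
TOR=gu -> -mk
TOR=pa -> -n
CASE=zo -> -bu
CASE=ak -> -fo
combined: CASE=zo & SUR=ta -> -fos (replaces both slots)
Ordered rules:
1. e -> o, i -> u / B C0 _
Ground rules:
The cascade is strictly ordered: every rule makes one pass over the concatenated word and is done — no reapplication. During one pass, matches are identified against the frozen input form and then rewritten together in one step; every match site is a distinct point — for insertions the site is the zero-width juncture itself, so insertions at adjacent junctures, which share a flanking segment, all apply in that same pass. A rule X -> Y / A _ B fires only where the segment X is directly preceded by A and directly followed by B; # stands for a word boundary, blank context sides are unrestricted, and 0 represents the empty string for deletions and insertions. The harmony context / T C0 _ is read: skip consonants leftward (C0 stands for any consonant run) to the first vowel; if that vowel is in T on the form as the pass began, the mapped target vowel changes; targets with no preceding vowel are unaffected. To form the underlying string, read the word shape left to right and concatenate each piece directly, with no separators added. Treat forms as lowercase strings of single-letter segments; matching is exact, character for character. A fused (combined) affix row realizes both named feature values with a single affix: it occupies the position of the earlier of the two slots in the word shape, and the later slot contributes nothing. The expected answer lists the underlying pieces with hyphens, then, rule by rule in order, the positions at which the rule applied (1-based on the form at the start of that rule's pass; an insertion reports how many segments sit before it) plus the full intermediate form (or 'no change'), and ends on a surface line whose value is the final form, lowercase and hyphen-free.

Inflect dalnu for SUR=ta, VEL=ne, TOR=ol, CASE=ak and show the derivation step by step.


underlying: dalnu-pid-av-fo-gd
1. e -> o, i -> u / B C0 _: fires at position(s) 7: dalnupudavfogd
surface: dalnupudavfogd


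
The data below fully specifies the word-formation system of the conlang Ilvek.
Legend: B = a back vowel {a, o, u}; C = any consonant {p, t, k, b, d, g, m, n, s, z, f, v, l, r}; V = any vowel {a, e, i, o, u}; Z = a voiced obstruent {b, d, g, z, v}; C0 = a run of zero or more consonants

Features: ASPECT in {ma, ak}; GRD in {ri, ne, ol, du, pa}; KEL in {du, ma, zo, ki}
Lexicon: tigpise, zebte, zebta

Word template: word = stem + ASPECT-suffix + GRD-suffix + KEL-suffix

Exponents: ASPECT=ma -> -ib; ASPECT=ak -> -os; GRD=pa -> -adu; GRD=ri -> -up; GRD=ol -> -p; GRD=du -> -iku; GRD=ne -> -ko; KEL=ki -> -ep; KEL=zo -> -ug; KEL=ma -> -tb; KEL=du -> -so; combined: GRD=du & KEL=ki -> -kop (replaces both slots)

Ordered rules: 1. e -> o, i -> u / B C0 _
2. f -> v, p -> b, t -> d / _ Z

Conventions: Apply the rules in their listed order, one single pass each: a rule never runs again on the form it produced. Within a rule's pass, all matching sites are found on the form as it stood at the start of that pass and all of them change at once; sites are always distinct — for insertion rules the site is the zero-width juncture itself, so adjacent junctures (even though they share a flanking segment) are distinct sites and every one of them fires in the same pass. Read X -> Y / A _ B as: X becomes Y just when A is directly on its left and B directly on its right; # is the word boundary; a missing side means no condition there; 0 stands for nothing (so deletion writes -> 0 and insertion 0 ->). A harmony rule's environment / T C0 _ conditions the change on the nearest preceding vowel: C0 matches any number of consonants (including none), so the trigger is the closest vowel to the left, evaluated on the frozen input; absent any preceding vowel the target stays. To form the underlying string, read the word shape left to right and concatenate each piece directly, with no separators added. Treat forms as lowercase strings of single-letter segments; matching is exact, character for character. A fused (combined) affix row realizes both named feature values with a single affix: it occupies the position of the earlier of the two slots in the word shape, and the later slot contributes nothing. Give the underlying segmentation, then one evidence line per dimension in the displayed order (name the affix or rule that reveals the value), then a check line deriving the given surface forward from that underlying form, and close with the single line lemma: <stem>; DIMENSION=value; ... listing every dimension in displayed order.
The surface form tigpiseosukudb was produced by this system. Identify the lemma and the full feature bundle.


underlying: tigpise-os-iku-tb
ASPECT=ak - signalled by the affix -os
GRD=du - signalled by the affix -iku
KEL=ma - signalled by the affix -tb
check: tigpiseosikutb -> tigpiseosukutb -> tigpiseosukudb
lemma: tigpise; ASPECT=ak; GRD=du; KEL=ma
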